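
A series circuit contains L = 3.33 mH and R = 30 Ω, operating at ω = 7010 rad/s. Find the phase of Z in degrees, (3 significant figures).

X_L = ωL = 23.3 Ω
Z = 30.0 + j23.3 Ω
|Z| = √(30.0² + 23.3²) = 38.0 Ω
∠Z = arctan(23.3/30.0) = 37.9°

37.9°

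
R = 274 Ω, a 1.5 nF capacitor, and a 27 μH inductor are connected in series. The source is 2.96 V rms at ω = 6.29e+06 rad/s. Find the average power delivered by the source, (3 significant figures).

30.3 mW

X_L = ωL = 170 Ω
X_C = 1/(ωC) = 106 Ω
Net reactance X = X_L − X_C = 63.8 Ω
Z = 274 + j63.8 Ω
|Z| = √(274² + 63.8²) = 281 Ω
∠Z = arctan(63.8/274) = 13.1°
I = V/|Z| = 10.5 mA
P = VI cos φ = 2.96 × 0.0105 × cos(13.1°) = 30.3 mW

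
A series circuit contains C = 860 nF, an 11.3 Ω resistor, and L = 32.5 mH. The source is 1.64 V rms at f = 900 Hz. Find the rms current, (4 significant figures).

ω = 2πf = 5655 rad/s
X_L = ωL = 183.8 Ω
X_C = 1/(ωC) = 205.6 Ω
Net reactance X = X_L − X_C = -21.84 Ω
Z = 11.30 − j21.84 Ω
|Z| = √(11.30² + 21.84²) = 24.59 Ω
I = V/|Z| = 1.64/24.59 = 66.69 mA

66.69 mA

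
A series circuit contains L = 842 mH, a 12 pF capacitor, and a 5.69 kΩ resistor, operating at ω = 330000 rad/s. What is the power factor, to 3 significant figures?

0.219

X_L = ωL = 278000 Ω
X_C = 1/(ωC) = 253000 Ω
Net reactance X = X_L − X_C = 25300 Ω
Z = 5690 + j25300 Ω
|Z| = √(5690² + 25300²) = 26000 Ω
∠Z = arctan(25300/5690) = 77.3°
cos φ = cos(77.3°) = 0.219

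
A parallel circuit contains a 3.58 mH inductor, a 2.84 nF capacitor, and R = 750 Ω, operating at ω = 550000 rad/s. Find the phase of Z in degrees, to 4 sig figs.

X_L = ωL = 1969 Ω
X_C = 1/(ωC) = 640.2 Ω
Parallel: admittances add. Y = 1/R + 1/(jωL) + jωC
Y = (0.001333 + j0.001054) S
|Y| = 0.001700 S → |Z| = 1/|Y| = 588.3 Ω, ∠Z = −∠Y = -38.33°

-38.33°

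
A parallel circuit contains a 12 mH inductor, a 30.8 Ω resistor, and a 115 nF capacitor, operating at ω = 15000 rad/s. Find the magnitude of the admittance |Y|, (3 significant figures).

X_L = ωL = 180 Ω
X_C = 1/(ωC) = 580 Ω
Parallel: admittances add. Y = 1/R + 1/(jωL) + jωC
Y = (0.0325 − j0.00383) S
|Y| = 0.0327 S → |Z| = 1/|Y| = 30.6 Ω, ∠Z = −∠Y = 6.73°

32.7 mS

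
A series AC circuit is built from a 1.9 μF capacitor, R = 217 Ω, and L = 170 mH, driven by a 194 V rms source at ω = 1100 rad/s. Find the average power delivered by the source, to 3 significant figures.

61.9 W

X_L = ωL = 187 Ω
X_C = 1/(ωC) = 478 Ω
Net reactance X = X_L − X_C = -291 Ω
Z = 217 − j291 Ω
|Z| = √(217² + 291²) = 363 Ω
∠Z = arctan(-291/217) = -53.3°
I = V/|Z| = 534 mA
P = VI cos φ = 194 × 0.534 × cos(-53.3°) = 61.9 W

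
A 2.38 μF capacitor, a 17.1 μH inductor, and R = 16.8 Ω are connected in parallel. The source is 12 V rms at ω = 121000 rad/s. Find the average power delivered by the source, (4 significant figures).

X_L = ωL = 2.069 Ω
X_C = 1/(ωC) = 3.472 Ω
Parallel: admittances add. Y = 1/R + 1/(jωL) + jωC
Y = (0.05952 − j0.1953) S
|Y| = 0.2042 S → |Z| = 1/|Y| = 4.897 Ω, ∠Z = −∠Y = 73.05°
I = V/|Z| = 2.450 A
P = VI cos φ = 12 × 2.450 × cos(73.05°) = 8.571 W

8.571 W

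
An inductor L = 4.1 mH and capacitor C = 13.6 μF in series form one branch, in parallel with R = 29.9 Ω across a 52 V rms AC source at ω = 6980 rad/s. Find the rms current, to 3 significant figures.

3.36 A

X_L = ωL = 28.6 Ω
X_C = 1/(ωC) = 10.5 Ω
Branch 1: Z₁ = R = 29.9 Ω
Branch 2 (series LC): Z₂ = j(X_L − X_C) = j18.1 Ω
Parallel: Z = Z₁Z₂/(Z₁+Z₂), |Z| = 15.5 Ω, ∠Z = 58.8°
I = V/|Z| = 52/15.5 = 3.36 A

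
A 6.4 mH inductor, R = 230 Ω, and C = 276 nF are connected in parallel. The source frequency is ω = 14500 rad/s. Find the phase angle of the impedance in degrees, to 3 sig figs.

57.3°

X_L = ωL = 92.8 Ω
X_C = 1/(ωC) = 250 Ω
Parallel: admittances add. Y = 1/R + 1/(jωL) + jωC
Y = (0.00435 − j0.00677) S
|Y| = 0.00805 S → |Z| = 1/|Y| = 124 Ω, ∠Z = −∠Y = 57.3°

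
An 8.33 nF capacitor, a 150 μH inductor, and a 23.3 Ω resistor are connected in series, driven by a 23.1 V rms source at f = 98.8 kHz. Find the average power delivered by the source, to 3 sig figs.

ω = 2πf = 620800 rad/s
X_L = ωL = 93.1 Ω
X_C = 1/(ωC) = 193 Ω
Net reactance X = X_L − X_C = -100 Ω
Z = 23.3 − j100 Ω
|Z| = √(23.3² + 100²) = 103 Ω
∠Z = arctan(-100/23.3) = -76.9°
I = V/|Z| = 224 mA
P = VI cos φ = 23.1 × 0.224 × cos(-76.9°) = 1.17 W

1.17 W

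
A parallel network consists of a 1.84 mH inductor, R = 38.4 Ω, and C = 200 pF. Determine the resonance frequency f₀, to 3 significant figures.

ω₀ = 1/√(LC) = 1/√(0.00184 × 2e-10) = 1.648e+06 rad/s
f₀ = ω₀/(2π) = 262 kHz

262 kHz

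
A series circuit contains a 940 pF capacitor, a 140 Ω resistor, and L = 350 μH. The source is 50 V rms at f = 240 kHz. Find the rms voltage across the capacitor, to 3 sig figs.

156 V

ω = 2πf = 1.508e+06 rad/s
X_L = ωL = 528 Ω
X_C = 1/(ωC) = 705 Ω
Net reactance X = X_L − X_C = -178 Ω
Z = 140 − j178 Ω
|Z| = √(140² + 178²) = 226 Ω
I = V/|Z| = 221 mA
V_C = I·|Z_C| = 0.221 × 705 = 156 V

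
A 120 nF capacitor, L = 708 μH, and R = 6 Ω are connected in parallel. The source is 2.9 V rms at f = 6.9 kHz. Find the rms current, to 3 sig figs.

490 mA

ω = 2πf = 43350 rad/s
X_L = ωL = 30.7 Ω
X_C = 1/(ωC) = 192 Ω
Parallel: admittances add. Y = 1/R + 1/(jωL) + jωC
Y = (0.167 − j0.0274) S
|Y| = 0.169 S → |Z| = 1/|Y| = 5.92 Ω, ∠Z = −∠Y = 9.33°
I = V/|Z| = 2.9/5.92 = 490 mA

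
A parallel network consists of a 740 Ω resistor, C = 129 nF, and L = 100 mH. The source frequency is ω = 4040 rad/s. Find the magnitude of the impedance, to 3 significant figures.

X_L = ωL = 404 Ω
X_C = 1/(ωC) = 1920 Ω
Parallel: admittances add. Y = 1/R + 1/(jωL) + jωC
Y = (0.00135 − j0.00195) S
|Y| = 0.00238 S → |Z| = 1/|Y| = 421 Ω, ∠Z = −∠Y = 55.3°

421 Ω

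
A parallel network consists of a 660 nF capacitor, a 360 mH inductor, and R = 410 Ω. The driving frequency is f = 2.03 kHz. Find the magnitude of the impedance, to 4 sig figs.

116.9 Ω

ω = 2πf = 12750 rad/s
X_L = ωL = 4592 Ω
X_C = 1/(ωC) = 118.8 Ω
Parallel: admittances add. Y = 1/R + 1/(jωL) + jωC
Y = (0.002439 + j0.008200) S
|Y| = 0.008555 S → |Z| = 1/|Y| = 116.9 Ω, ∠Z = −∠Y = -73.44°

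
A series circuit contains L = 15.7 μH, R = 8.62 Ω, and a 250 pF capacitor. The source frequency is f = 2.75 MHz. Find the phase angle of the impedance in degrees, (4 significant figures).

ω = 2πf = 1.728e+07 rad/s
X_L = ωL = 271.3 Ω
X_C = 1/(ωC) = 231.5 Ω
Net reactance X = X_L − X_C = 39.78 Ω
Z = 8.620 + j39.78 Ω
|Z| = √(8.620² + 39.78²) = 40.70 Ω
∠Z = arctan(39.78/8.620) = 77.77°

77.77°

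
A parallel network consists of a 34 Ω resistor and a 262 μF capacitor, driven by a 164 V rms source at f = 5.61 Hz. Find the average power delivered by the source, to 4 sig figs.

ω = 2πf = 35.25 rad/s
X_C = 1/(ωC) = 108.3 Ω
Parallel: admittances add. Y = 1/R + jωC
Y = (0.02941 + j0.009235) S
|Y| = 0.03083 S → |Z| = 1/|Y| = 32.44 Ω, ∠Z = −∠Y = -17.43°
I = V/|Z| = 5.056 A
P = VI cos φ = 164 × 5.056 × cos(-17.43°) = 791.1 W

791.1 W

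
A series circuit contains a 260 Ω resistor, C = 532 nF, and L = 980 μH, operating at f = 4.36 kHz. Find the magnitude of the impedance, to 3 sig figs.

263 Ω

ω = 2πf = 27390 rad/s
X_L = ωL = 26.8 Ω
X_C = 1/(ωC) = 68.6 Ω
Net reactance X = X_L − X_C = -41.8 Ω
Z = 260 − j41.8 Ω
|Z| = √(260² + 41.8²) = 263 Ω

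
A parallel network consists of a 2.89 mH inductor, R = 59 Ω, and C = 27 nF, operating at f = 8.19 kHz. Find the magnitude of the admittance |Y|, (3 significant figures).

17.8 mS

ω = 2πf = 51460 rad/s
X_L = ωL = 149 Ω
X_C = 1/(ωC) = 720 Ω
Parallel: admittances add. Y = 1/R + 1/(jωL) + jωC
Y = (0.0169 − j0.00533) S
|Y| = 0.0178 S → |Z| = 1/|Y| = 56.3 Ω, ∠Z = −∠Y = 17.5°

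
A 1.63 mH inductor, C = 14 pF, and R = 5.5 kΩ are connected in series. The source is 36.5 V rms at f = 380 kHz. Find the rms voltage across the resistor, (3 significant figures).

7.55 V

ω = 2πf = 2.388e+06 rad/s
X_L = ωL = 3890 Ω
X_C = 1/(ωC) = 29900 Ω
Net reactance X = X_L − X_C = -26000 Ω
Z = 5500 − j26000 Ω
|Z| = √(5500² + 26000²) = 26600 Ω
I = V/|Z| = 1.37 mA
V_R = I·|Z_R| = 0.00137 × 5500 = 7.55 V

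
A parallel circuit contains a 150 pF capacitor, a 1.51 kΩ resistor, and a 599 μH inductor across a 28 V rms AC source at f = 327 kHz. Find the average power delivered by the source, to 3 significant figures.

ω = 2πf = 2.055e+06 rad/s
X_L = ωL = 1230 Ω
X_C = 1/(ωC) = 3240 Ω
Parallel: admittances add. Y = 1/R + 1/(jωL) + jωC
Y = (0.000662 − j0.000504) S
|Y| = 0.000832 S → |Z| = 1/|Y| = 1200 Ω, ∠Z = −∠Y = 37.3°
I = V/|Z| = 23.3 mA
P = VI cos φ = 28 × 0.0233 × cos(37.3°) = 519 mW

519 mW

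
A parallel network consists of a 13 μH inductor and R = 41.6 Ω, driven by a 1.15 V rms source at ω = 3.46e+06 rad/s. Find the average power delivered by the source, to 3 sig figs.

31.8 mW

X_L = ωL = 45.0 Ω
Parallel: admittances add. Y = 1/R + 1/(jωL)
Y = (0.0240 − j0.0222) S
|Y| = 0.0327 S → |Z| = 1/|Y| = 30.5 Ω, ∠Z = −∠Y = 42.8°
I = V/|Z| = 37.7 mA
P = VI cos φ = 1.15 × 0.0377 × cos(42.8°) = 31.8 mW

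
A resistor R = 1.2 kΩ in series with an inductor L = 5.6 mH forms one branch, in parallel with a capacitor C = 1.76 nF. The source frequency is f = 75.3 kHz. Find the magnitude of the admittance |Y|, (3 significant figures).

539 μS

ω = 2πf = 473100 rad/s
X_L = ωL = 2650 Ω
X_C = 1/(ωC) = 1200 Ω
Branch 1 (R+jX_L): Z₁ = 1200 + j2650 Ω, |Z₁| = 2910 Ω
Branch 2 (−jX_C): Z₂ = −j1200 Ω
Parallel: Z = Z₁Z₂/(Z₁+Z₂), |Z| = 1860 Ω, ∠Z = -74.7°
|Y| = 1/|Z| = 539 μS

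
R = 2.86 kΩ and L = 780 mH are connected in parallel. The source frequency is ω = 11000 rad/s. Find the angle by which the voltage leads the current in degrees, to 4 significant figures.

18.43°

X_L = ωL = 8580 Ω
Parallel: admittances add. Y = 1/R + 1/(jωL)
Y = (0.0003497 − j0.0001166) S
|Y| = 0.0003686 S → |Z| = 1/|Y| = 2713 Ω, ∠Z = −∠Y = 18.43°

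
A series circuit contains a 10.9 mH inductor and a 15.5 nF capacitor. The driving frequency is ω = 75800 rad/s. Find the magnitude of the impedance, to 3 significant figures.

X_L = ωL = 826 Ω
X_C = 1/(ωC) = 851 Ω
Net reactance X = X_L − X_C = -24.9 Ω
Z = − j24.9 Ω
|Z| = √(0² + 24.9²) = 24.9 Ω

24.9 Ω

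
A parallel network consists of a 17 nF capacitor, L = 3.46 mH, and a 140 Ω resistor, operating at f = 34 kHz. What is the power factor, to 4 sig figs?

ω = 2πf = 213600 rad/s
X_L = ωL = 739.2 Ω
X_C = 1/(ωC) = 275.4 Ω
Parallel: admittances add. Y = 1/R + 1/(jωL) + jωC
Y = (0.007143 + j0.002279) S
|Y| = 0.007498 S → |Z| = 1/|Y| = 133.4 Ω, ∠Z = −∠Y = -17.69°
cos φ = cos(-17.69°) = 0.9527

0.9527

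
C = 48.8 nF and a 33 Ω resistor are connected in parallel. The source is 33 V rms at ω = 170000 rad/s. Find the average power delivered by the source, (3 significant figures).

X_C = 1/(ωC) = 121 Ω
Parallel: admittances add. Y = 1/R + jωC
Y = (0.0303 + j0.00830) S
|Y| = 0.0314 S → |Z| = 1/|Y| = 31.8 Ω, ∠Z = −∠Y = -15.3°
I = V/|Z| = 1.04 A
P = VI cos φ = 33 × 1.04 × cos(-15.3°) = 33.0 W

33.0 W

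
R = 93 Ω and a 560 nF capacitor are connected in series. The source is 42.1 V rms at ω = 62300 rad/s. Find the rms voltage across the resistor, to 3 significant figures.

X_C = 1/(ωC) = 28.7 Ω
Z = 93.0 − j28.7 Ω
|Z| = √(93.0² + 28.7²) = 97.3 Ω
I = V/|Z| = 433 mA
V_R = I·|Z_R| = 0.433 × 93.0 = 40.2 V

40.2 V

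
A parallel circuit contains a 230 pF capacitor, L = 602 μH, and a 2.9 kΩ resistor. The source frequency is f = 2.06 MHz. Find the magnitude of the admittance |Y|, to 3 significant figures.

ω = 2πf = 1.294e+07 rad/s
X_L = ωL = 7790 Ω
X_C = 1/(ωC) = 336 Ω
Parallel: admittances add. Y = 1/R + 1/(jωL) + jωC
Y = (0.000345 + j0.00285) S
|Y| = 0.00287 S → |Z| = 1/|Y| = 349 Ω, ∠Z = −∠Y = -83.1°

2.87 mS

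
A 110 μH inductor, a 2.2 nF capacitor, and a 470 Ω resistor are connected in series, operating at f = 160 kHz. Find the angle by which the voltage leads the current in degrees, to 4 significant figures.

ω = 2πf = 1.005e+06 rad/s
X_L = ωL = 110.6 Ω
X_C = 1/(ωC) = 452.1 Ω
Net reactance X = X_L − X_C = -341.6 Ω
Z = 470.0 − j341.6 Ω
|Z| = √(470.0² + 341.6²) = 581.0 Ω
∠Z = arctan(-341.6/470.0) = -36.01°

-36.01°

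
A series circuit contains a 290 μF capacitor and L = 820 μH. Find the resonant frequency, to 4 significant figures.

326.4 Hz

ω₀ = 1/√(LC) = 1/√(0.00082 × 0.00029) = 2051 rad/s
f₀ = ω₀/(2π) = 326.4 Hz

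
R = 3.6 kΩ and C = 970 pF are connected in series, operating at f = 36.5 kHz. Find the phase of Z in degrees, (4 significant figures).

ω = 2πf = 229300 rad/s
X_C = 1/(ωC) = 4495 Ω
Z = 3600 − j4495 Ω
|Z| = √(3600² + 4495²) = 5759 Ω
∠Z = arctan(-4495/3600) = -51.31°

-51.31°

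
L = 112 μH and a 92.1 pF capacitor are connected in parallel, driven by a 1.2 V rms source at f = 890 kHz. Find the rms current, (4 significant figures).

1.298 mA

ω = 2πf = 5.592e+06 rad/s
X_L = ωL = 626.3 Ω
X_C = 1/(ωC) = 1942 Ω
Parallel: admittances add. Y = 1/(jωL) + jωC
Y = (0 − j0.001082) S
|Y| = 0.001082 S → |Z| = 1/|Y| = 924.5 Ω, ∠Z = −∠Y = 90.00°
I = V/|Z| = 1.2/924.5 = 1.298 mA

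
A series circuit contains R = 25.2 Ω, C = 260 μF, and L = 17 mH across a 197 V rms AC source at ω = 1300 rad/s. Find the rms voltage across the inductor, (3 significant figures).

X_L = ωL = 22.1 Ω
X_C = 1/(ωC) = 2.96 Ω
Net reactance X = X_L − X_C = 19.1 Ω
Z = 25.2 + j19.1 Ω
|Z| = √(25.2² + 19.1²) = 31.6 Ω
I = V/|Z| = 6.23 A
V_L = I·|Z_L| = 6.23 × 22.1 = 138 V

138 V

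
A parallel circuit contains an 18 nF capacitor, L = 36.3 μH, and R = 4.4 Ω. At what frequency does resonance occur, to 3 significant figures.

ω₀ = 1/√(LC) = 1/√(3.63e-05 × 1.8e-08) = 1.237e+06 rad/s
f₀ = ω₀/(2π) = 197 kHz

197 kHz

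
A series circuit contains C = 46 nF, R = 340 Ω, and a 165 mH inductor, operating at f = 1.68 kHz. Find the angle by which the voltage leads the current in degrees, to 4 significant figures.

ω = 2πf = 10560 rad/s
X_L = ωL = 1742 Ω
X_C = 1/(ωC) = 2059 Ω
Net reactance X = X_L − X_C = -317.8 Ω
Z = 340.0 − j317.8 Ω
|Z| = √(340.0² + 317.8²) = 465.4 Ω
∠Z = arctan(-317.8/340.0) = -43.06°

-43.06°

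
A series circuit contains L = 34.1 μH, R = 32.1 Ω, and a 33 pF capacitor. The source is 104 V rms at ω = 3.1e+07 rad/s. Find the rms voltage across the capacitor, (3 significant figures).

X_L = ωL = 1060 Ω
X_C = 1/(ωC) = 978 Ω
Net reactance X = X_L − X_C = 79.6 Ω
Z = 32.1 + j79.6 Ω
|Z| = √(32.1² + 79.6²) = 85.8 Ω
I = V/|Z| = 1.21 A
V_C = I·|Z_C| = 1.21 × 978 = 1180 V

1180 V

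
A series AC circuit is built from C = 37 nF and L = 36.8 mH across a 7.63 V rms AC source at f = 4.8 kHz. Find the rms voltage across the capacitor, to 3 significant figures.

ω = 2πf = 30160 rad/s
X_L = ωL = 1110 Ω
X_C = 1/(ωC) = 896 Ω
Net reactance X = X_L − X_C = 214 Ω
Z = j214 Ω
|Z| = √(0² + 214²) = 214 Ω
I = V/|Z| = 35.7 mA
V_C = I·|Z_C| = 0.0357 × 896 = 32.0 V

32.0 V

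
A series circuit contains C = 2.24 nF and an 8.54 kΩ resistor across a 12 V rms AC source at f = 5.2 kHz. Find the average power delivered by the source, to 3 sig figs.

4.74 mW

ω = 2πf = 32670 rad/s
X_C = 1/(ωC) = 13700 Ω
Z = 8540 − j13700 Ω
|Z| = √(8540² + 13700²) = 16100 Ω
∠Z = arctan(-13700/8540) = -58.0°
I = V/|Z| = 745 μA
P = VI cos φ = 12 × 0.000745 × cos(-58.0°) = 4.74 mW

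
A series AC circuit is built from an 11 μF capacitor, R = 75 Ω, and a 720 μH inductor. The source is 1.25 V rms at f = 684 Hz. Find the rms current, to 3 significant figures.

16.2 mA

ω = 2πf = 4298 rad/s
X_L = ωL = 3.09 Ω
X_C = 1/(ωC) = 21.2 Ω
Net reactance X = X_L − X_C = -18.1 Ω
Z = 75.0 − j18.1 Ω
|Z| = √(75.0² + 18.1²) = 77.1 Ω
I = V/|Z| = 1.25/77.1 = 16.2 mA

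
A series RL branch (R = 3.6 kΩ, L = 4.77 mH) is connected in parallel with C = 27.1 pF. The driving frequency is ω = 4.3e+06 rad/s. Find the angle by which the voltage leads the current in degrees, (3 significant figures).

X_L = ωL = 20500 Ω
X_C = 1/(ωC) = 8580 Ω
Branch 1 (R+jX_L): Z₁ = 3600 + j20500 Ω, |Z₁| = 20800 Ω
Branch 2 (−jX_C): Z₂ = −j8580 Ω
Parallel: Z = Z₁Z₂/(Z₁+Z₂), |Z| = 14300 Ω, ∠Z = -83.2°

-83.2°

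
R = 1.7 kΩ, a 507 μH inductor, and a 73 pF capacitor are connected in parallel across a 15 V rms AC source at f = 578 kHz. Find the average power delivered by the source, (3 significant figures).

132 mW

ω = 2πf = 3.632e+06 rad/s
X_L = ωL = 1840 Ω
X_C = 1/(ωC) = 3770 Ω
Parallel: admittances add. Y = 1/R + 1/(jωL) + jωC
Y = (0.000588 − j0.000278) S
|Y| = 0.000651 S → |Z| = 1/|Y| = 1540 Ω, ∠Z = −∠Y = 25.3°
I = V/|Z| = 9.76 mA
P = VI cos φ = 15 × 0.00976 × cos(25.3°) = 132 mW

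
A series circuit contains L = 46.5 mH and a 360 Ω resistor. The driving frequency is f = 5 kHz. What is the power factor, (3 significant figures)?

ω = 2πf = 31420 rad/s
X_L = ωL = 1460 Ω
Z = 360 + j1460 Ω
|Z| = √(360² + 1460²) = 1500 Ω
∠Z = arctan(1460/360) = 76.2°
cos φ = cos(76.2°) = 0.239

0.239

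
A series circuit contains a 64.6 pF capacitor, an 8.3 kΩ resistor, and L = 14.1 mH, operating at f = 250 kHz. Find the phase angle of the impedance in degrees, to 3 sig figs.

ω = 2πf = 1.571e+06 rad/s
X_L = ωL = 22100 Ω
X_C = 1/(ωC) = 9850 Ω
Net reactance X = X_L − X_C = 12300 Ω
Z = 8300 + j12300 Ω
|Z| = √(8300² + 12300²) = 14800 Ω
∠Z = arctan(12300/8300) = 56.0°

56.0°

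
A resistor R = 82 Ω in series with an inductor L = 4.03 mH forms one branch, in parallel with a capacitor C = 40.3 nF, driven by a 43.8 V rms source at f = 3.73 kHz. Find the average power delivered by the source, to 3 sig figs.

ω = 2πf = 23440 rad/s
X_L = ωL = 94.4 Ω
X_C = 1/(ωC) = 1060 Ω
Branch 1 (R+jX_L): Z₁ = 82.0 + j94.4 Ω, |Z₁| = 125 Ω
Branch 2 (−jX_C): Z₂ = −j1060 Ω
Parallel: Z = Z₁Z₂/(Z₁+Z₂), |Z| = 137 Ω, ∠Z = 44.2°
I = V/|Z| = 320 mA
P = VI cos φ = 43.8 × 0.320 × cos(44.2°) = 10.1 W

10.1 W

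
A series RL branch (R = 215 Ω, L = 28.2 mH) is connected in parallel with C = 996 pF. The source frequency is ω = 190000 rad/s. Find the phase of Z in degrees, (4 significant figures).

-21.22°

X_L = ωL = 5358 Ω
X_C = 1/(ωC) = 5284 Ω
Branch 1 (R+jX_L): Z₁ = 215.0 + j5358 Ω, |Z₁| = 5362 Ω
Branch 2 (−jX_C): Z₂ = −j5284 Ω
Parallel: Z = Z₁Z₂/(Z₁+Z₂), |Z| = 124700 Ω, ∠Z = -21.22°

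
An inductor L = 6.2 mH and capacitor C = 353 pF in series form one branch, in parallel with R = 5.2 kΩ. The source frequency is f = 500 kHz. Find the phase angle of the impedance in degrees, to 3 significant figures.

ω = 2πf = 3.142e+06 rad/s
X_L = ωL = 19500 Ω
X_C = 1/(ωC) = 902 Ω
Branch 1: Z₁ = R = 5200 Ω
Branch 2 (series LC): Z₂ = j(X_L − X_C) = j18600 Ω
Parallel: Z = Z₁Z₂/(Z₁+Z₂), |Z| = 5010 Ω, ∠Z = 15.6°

15.6°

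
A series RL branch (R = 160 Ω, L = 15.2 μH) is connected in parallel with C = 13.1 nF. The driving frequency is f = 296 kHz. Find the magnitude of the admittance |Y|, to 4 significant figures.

ω = 2πf = 1.86e+06 rad/s
X_L = ωL = 28.27 Ω
X_C = 1/(ωC) = 41.04 Ω
Branch 1 (R+jX_L): Z₁ = 160.0 + j28.27 Ω, |Z₁| = 162.5 Ω
Branch 2 (−jX_C): Z₂ = −j41.04 Ω
Parallel: Z = Z₁Z₂/(Z₁+Z₂), |Z| = 41.55 Ω, ∠Z = -75.42°
|Y| = 1/|Z| = 24.07 mS

24.07 mS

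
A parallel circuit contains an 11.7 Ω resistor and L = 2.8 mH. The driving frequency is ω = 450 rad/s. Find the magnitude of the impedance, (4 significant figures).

X_L = ωL = 1.260 Ω
Parallel: admittances add. Y = 1/R + 1/(jωL)
Y = (0.08547 − j0.7937) S
|Y| = 0.7982 S → |Z| = 1/|Y| = 1.253 Ω, ∠Z = −∠Y = 83.85°

1.253 Ω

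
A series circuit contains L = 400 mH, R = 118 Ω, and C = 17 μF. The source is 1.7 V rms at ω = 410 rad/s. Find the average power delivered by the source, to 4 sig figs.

X_L = ωL = 164.0 Ω
X_C = 1/(ωC) = 143.5 Ω
Net reactance X = X_L − X_C = 20.53 Ω
Z = 118.0 + j20.53 Ω
|Z| = √(118.0² + 20.53²) = 119.8 Ω
∠Z = arctan(20.53/118.0) = 9.869°
I = V/|Z| = 14.19 mA
P = VI cos φ = 1.7 × 0.01419 × cos(9.869°) = 23.77 mW

23.77 mW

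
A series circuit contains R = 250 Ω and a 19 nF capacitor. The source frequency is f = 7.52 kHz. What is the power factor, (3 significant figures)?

ω = 2πf = 47250 rad/s
X_C = 1/(ωC) = 1110 Ω
Z = 250 − j1110 Ω
|Z| = √(250² + 1110²) = 1140 Ω
∠Z = arctan(-1110/250) = -77.4°
cos φ = cos(-77.4°) = 0.219

0.219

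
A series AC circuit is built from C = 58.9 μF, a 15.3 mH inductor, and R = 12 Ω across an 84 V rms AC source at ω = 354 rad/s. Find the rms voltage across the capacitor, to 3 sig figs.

91.1 V

X_L = ωL = 5.42 Ω
X_C = 1/(ωC) = 48.0 Ω
Net reactance X = X_L − X_C = -42.5 Ω
Z = 12.0 − j42.5 Ω
|Z| = √(12.0² + 42.5²) = 44.2 Ω
I = V/|Z| = 1.90 A
V_C = I·|Z_C| = 1.90 × 48.0 = 91.1 V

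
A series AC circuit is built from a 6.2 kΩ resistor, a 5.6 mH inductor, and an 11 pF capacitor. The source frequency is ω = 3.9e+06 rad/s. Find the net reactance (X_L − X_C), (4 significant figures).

X_L = ωL = 21840 Ω
X_C = 1/(ωC) = 23310 Ω
X = 21840 − 23310 = -1470 Ω

-1470 Ω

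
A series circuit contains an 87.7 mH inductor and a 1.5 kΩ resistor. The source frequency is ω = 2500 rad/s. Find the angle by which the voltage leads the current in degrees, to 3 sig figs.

X_L = ωL = 219 Ω
Z = 1500 + j219 Ω
|Z| = √(1500² + 219²) = 1520 Ω
∠Z = arctan(219/1500) = 8.32°

8.32°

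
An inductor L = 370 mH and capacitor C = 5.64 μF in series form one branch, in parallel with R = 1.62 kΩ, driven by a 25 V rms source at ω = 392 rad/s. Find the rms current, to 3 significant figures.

82.8 mA

X_L = ωL = 145 Ω
X_C = 1/(ωC) = 452 Ω
Branch 1: Z₁ = R = 1620 Ω
Branch 2 (series LC): Z₂ = j(X_L − X_C) = −j307 Ω
Parallel: Z = Z₁Z₂/(Z₁+Z₂), |Z| = 302 Ω, ∠Z = -79.3°
I = V/|Z| = 25/302 = 82.8 mA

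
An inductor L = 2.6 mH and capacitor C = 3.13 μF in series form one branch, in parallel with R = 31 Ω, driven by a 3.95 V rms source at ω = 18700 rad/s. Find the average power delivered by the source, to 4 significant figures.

X_L = ωL = 48.62 Ω
X_C = 1/(ωC) = 17.08 Ω
Branch 1: Z₁ = R = 31.00 Ω
Branch 2 (series LC): Z₂ = j(X_L − X_C) = j31.54 Ω
Parallel: Z = Z₁Z₂/(Z₁+Z₂), |Z| = 22.11 Ω, ∠Z = 44.51°
I = V/|Z| = 178.7 mA
P = VI cos φ = 3.95 × 0.1787 × cos(44.51°) = 503.3 mW

503.3 mW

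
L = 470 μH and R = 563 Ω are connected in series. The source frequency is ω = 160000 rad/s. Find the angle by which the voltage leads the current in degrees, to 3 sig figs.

7.61°

X_L = ωL = 75.2 Ω
Z = 563 + j75.2 Ω
|Z| = √(563² + 75.2²) = 568 Ω
∠Z = arctan(75.2/563) = 7.61°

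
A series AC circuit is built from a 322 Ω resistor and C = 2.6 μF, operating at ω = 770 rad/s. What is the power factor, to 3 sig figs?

X_C = 1/(ωC) = 500 Ω
Z = 322 − j500 Ω
|Z| = √(322² + 500²) = 594 Ω
∠Z = arctan(-500/322) = -57.2°
cos φ = cos(-57.2°) = 0.542

0.542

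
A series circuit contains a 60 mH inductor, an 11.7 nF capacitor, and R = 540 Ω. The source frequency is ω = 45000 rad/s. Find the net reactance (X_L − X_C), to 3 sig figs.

X_L = ωL = 2700 Ω
X_C = 1/(ωC) = 1900 Ω
X = 2700 − 1900 = 801 Ω

801 Ω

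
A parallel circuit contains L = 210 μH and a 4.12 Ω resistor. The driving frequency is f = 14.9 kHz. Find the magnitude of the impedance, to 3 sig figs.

ω = 2πf = 93620 rad/s
X_L = ωL = 19.7 Ω
Parallel: admittances add. Y = 1/R + 1/(jωL)
Y = (0.243 − j0.0509) S
|Y| = 0.248 S → |Z| = 1/|Y| = 4.03 Ω, ∠Z = −∠Y = 11.8°

4.03 Ω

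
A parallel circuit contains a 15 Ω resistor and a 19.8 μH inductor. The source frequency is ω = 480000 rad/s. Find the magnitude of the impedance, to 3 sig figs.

8.03 Ω

X_L = ωL = 9.50 Ω
Parallel: admittances add. Y = 1/R + 1/(jωL)
Y = (0.0667 − j0.105) S
|Y| = 0.125 S → |Z| = 1/|Y| = 8.03 Ω, ∠Z = −∠Y = 57.6°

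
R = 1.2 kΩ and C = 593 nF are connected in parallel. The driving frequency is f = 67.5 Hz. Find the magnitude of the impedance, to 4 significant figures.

1149 Ω

ω = 2πf = 424.1 rad/s
X_C = 1/(ωC) = 3976 Ω
Parallel: admittances add. Y = 1/R + jωC
Y = (0.0008333 + j0.0002515) S
|Y| = 0.0008705 S → |Z| = 1/|Y| = 1149 Ω, ∠Z = −∠Y = -16.79°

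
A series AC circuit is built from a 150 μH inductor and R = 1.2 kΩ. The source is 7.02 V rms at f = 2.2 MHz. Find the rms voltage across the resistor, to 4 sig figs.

ω = 2πf = 1.382e+07 rad/s
X_L = ωL = 2073 Ω
Z = 1200 + j2073 Ω
|Z| = √(1200² + 2073²) = 2396 Ω
I = V/|Z| = 2.930 mA
V_R = I·|Z_R| = 0.002930 × 1200 = 3.516 V

3.516 V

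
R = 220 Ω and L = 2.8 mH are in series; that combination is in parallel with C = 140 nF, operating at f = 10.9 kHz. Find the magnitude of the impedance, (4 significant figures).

128.6 Ω

ω = 2πf = 68490 rad/s
X_L = ωL = 191.8 Ω
X_C = 1/(ωC) = 104.3 Ω
Branch 1 (R+jX_L): Z₁ = 220.0 + j191.8 Ω, |Z₁| = 291.8 Ω
Branch 2 (−jX_C): Z₂ = −j104.3 Ω
Parallel: Z = Z₁Z₂/(Z₁+Z₂), |Z| = 128.6 Ω, ∠Z = -70.60°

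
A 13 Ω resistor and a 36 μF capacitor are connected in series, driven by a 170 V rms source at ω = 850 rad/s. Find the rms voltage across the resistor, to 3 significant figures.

X_C = 1/(ωC) = 32.7 Ω
Z = 13.0 − j32.7 Ω
|Z| = √(13.0² + 32.7²) = 35.2 Ω
I = V/|Z| = 4.83 A
V_R = I·|Z_R| = 4.83 × 13.0 = 62.8 V

62.8 V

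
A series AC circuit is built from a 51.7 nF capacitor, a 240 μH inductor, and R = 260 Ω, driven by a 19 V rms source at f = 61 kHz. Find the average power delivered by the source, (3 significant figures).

ω = 2πf = 383300 rad/s
X_L = ωL = 92.0 Ω
X_C = 1/(ωC) = 50.5 Ω
Net reactance X = X_L − X_C = 41.5 Ω
Z = 260 + j41.5 Ω
|Z| = √(260² + 41.5²) = 263 Ω
∠Z = arctan(41.5/260) = 9.07°
I = V/|Z| = 72.2 mA
P = VI cos φ = 19 × 0.0722 × cos(9.07°) = 1.35 W

1.35 W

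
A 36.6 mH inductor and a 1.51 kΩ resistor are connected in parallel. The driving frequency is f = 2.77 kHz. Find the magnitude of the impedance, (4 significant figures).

586.9 Ω

ω = 2πf = 17400 rad/s
X_L = ωL = 637.0 Ω
Parallel: admittances add. Y = 1/R + 1/(jωL)
Y = (0.0006623 − j0.001570) S
|Y| = 0.001704 S → |Z| = 1/|Y| = 586.9 Ω, ∠Z = −∠Y = 67.13°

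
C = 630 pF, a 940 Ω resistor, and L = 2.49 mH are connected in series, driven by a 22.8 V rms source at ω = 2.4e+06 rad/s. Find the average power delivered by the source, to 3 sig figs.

X_L = ωL = 5980 Ω
X_C = 1/(ωC) = 661 Ω
Net reactance X = X_L − X_C = 5310 Ω
Z = 940 + j5310 Ω
|Z| = √(940² + 5310²) = 5400 Ω
∠Z = arctan(5310/940) = 80.0°
I = V/|Z| = 4.22 mA
P = VI cos φ = 22.8 × 0.00422 × cos(80.0°) = 16.8 mW

16.8 mW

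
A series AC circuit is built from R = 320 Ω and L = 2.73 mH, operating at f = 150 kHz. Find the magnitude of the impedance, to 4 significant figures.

2593 Ω

ω = 2πf = 942500 rad/s
X_L = ωL = 2573 Ω
Z = 320.0 + j2573 Ω
|Z| = √(320.0² + 2573²) = 2593 Ω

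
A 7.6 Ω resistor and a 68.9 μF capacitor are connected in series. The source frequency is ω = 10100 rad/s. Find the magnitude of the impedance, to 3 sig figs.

7.73 Ω

X_C = 1/(ωC) = 1.44 Ω
Z = 7.60 − j1.44 Ω
|Z| = √(7.60² + 1.44²) = 7.73 Ω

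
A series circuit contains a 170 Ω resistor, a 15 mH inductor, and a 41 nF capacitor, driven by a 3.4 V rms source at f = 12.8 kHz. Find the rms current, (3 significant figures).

ω = 2πf = 80420 rad/s
X_L = ωL = 1210 Ω
X_C = 1/(ωC) = 303 Ω
Net reactance X = X_L − X_C = 903 Ω
Z = 170 + j903 Ω
|Z| = √(170² + 903²) = 919 Ω
I = V/|Z| = 3.4/919 = 3.70 mA

3.70 mA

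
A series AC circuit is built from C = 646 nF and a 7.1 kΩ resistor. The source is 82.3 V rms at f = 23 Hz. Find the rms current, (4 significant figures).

ω = 2πf = 144.5 rad/s
X_C = 1/(ωC) = 10710 Ω
Z = 7100 − j10710 Ω
|Z| = √(7100² + 10710²) = 12850 Ω
I = V/|Z| = 82.3/12850 = 6.404 mA

6.404 mA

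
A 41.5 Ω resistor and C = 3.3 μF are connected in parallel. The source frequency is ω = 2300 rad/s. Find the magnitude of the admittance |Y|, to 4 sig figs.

X_C = 1/(ωC) = 131.8 Ω
Parallel: admittances add. Y = 1/R + jωC
Y = (0.02410 + j0.007590) S
|Y| = 0.02526 S → |Z| = 1/|Y| = 39.58 Ω, ∠Z = −∠Y = -17.48°

25.26 mS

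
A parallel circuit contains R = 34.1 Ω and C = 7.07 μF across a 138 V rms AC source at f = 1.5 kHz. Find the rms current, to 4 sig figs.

10.05 A

ω = 2πf = 9425 rad/s
X_C = 1/(ωC) = 15.01 Ω
Parallel: admittances add. Y = 1/R + jωC
Y = (0.02933 + j0.06663) S
|Y| = 0.07280 S → |Z| = 1/|Y| = 13.74 Ω, ∠Z = −∠Y = -66.25°
I = V/|Z| = 138/13.74 = 10.05 A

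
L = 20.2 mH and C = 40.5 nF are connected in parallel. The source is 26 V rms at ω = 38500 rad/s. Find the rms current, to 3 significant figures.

X_L = ωL = 778 Ω
X_C = 1/(ωC) = 641 Ω
Parallel: admittances add. Y = 1/(jωL) + jωC
Y = (0 + j0.000273) S
|Y| = 0.000273 S → |Z| = 1/|Y| = 3660 Ω, ∠Z = −∠Y = -90.0°
I = V/|Z| = 26/3660 = 7.11 mA

7.11 mA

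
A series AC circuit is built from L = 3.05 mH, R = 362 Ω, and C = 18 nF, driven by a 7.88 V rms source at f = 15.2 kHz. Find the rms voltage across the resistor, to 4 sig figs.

6.146 V

ω = 2πf = 95500 rad/s
X_L = ωL = 291.3 Ω
X_C = 1/(ωC) = 581.7 Ω
Net reactance X = X_L − X_C = -290.4 Ω
Z = 362.0 − j290.4 Ω
|Z| = √(362.0² + 290.4²) = 464.1 Ω
I = V/|Z| = 16.98 mA
V_R = I·|Z_R| = 0.01698 × 362.0 = 6.146 V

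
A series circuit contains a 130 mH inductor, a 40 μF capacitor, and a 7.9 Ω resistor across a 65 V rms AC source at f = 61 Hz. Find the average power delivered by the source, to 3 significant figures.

ω = 2πf = 383.3 rad/s
X_L = ωL = 49.8 Ω
X_C = 1/(ωC) = 65.2 Ω
Net reactance X = X_L − X_C = -15.4 Ω
Z = 7.90 − j15.4 Ω
|Z| = √(7.90² + 15.4²) = 17.3 Ω
∠Z = arctan(-15.4/7.90) = -62.8°
I = V/|Z| = 3.76 A
P = VI cos φ = 65 × 3.76 × cos(-62.8°) = 111 W

111 W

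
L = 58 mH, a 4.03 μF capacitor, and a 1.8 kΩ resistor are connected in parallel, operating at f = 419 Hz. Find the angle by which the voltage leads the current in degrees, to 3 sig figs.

ω = 2πf = 2633 rad/s
X_L = ωL = 153 Ω
X_C = 1/(ωC) = 94.3 Ω
Parallel: admittances add. Y = 1/R + 1/(jωL) + jωC
Y = (0.000556 + j0.00406) S
|Y| = 0.00410 S → |Z| = 1/|Y| = 244 Ω, ∠Z = −∠Y = -82.2°

-82.2°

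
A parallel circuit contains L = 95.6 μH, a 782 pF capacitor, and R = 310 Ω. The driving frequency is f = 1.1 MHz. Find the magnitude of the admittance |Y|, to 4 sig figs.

ω = 2πf = 6.912e+06 rad/s
X_L = ωL = 660.7 Ω
X_C = 1/(ωC) = 185.0 Ω
Parallel: admittances add. Y = 1/R + 1/(jωL) + jωC
Y = (0.003226 + j0.003891) S
|Y| = 0.005055 S → |Z| = 1/|Y| = 197.8 Ω, ∠Z = −∠Y = -50.34°

5.055 mS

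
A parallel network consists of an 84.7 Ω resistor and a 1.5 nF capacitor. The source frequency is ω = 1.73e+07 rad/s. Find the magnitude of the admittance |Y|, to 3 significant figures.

28.5 mS

X_C = 1/(ωC) = 38.5 Ω
Parallel: admittances add. Y = 1/R + jωC
Y = (0.0118 + j0.0260) S
|Y| = 0.0285 S → |Z| = 1/|Y| = 35.1 Ω, ∠Z = −∠Y = -65.5°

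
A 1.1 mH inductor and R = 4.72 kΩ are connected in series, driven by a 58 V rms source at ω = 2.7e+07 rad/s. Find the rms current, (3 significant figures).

1.93 mA

X_L = ωL = 29700 Ω
Z = 4720 + j29700 Ω
|Z| = √(4720² + 29700²) = 30100 Ω
I = V/|Z| = 58/30100 = 1.93 mA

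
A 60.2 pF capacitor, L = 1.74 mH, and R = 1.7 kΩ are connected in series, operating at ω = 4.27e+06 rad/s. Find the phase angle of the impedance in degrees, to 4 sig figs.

X_L = ωL = 7430 Ω
X_C = 1/(ωC) = 3890 Ω
Net reactance X = X_L − X_C = 3540 Ω
Z = 1700 + j3540 Ω
|Z| = √(1700² + 3540²) = 3927 Ω
∠Z = arctan(3540/1700) = 64.35°

64.35°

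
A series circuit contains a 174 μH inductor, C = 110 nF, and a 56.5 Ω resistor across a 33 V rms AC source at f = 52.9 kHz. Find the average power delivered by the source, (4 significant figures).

ω = 2πf = 332400 rad/s
X_L = ωL = 57.83 Ω
X_C = 1/(ωC) = 27.35 Ω
Net reactance X = X_L − X_C = 30.48 Ω
Z = 56.50 + j30.48 Ω
|Z| = √(56.50² + 30.48²) = 64.20 Ω
∠Z = arctan(30.48/56.50) = 28.35°
I = V/|Z| = 514.0 mA
P = VI cos φ = 33 × 0.5140 × cos(28.35°) = 14.93 W

14.93 W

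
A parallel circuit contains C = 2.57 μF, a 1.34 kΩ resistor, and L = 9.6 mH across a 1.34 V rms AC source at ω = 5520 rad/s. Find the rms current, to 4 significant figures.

6.356 mA

X_L = ωL = 52.99 Ω
X_C = 1/(ωC) = 70.49 Ω
Parallel: admittances add. Y = 1/R + 1/(jωL) + jωC
Y = (0.0007463 − j0.004684) S
|Y| = 0.004743 S → |Z| = 1/|Y| = 210.8 Ω, ∠Z = −∠Y = 80.95°
I = V/|Z| = 1.34/210.8 = 6.356 mA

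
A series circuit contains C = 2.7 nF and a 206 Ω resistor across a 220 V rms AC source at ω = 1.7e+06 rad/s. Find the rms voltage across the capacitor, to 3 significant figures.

X_C = 1/(ωC) = 218 Ω
Z = 206 − j218 Ω
|Z| = √(206² + 218²) = 300 Ω
I = V/|Z| = 734 mA
V_C = I·|Z_C| = 0.734 × 218 = 160 V

160 V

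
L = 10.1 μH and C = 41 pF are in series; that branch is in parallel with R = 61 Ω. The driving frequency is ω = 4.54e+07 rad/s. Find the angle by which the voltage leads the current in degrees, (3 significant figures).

X_L = ωL = 459 Ω
X_C = 1/(ωC) = 537 Ω
Branch 1: Z₁ = R = 61.0 Ω
Branch 2 (series LC): Z₂ = j(X_L − X_C) = −j78.7 Ω
Parallel: Z = Z₁Z₂/(Z₁+Z₂), |Z| = 48.2 Ω, ∠Z = -37.8°

-37.8°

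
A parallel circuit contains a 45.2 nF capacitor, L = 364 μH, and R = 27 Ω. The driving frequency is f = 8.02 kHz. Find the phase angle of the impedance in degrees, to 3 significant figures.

ω = 2πf = 50390 rad/s
X_L = ωL = 18.3 Ω
X_C = 1/(ωC) = 439 Ω
Parallel: admittances add. Y = 1/R + 1/(jωL) + jωC
Y = (0.0370 − j0.0522) S
|Y| = 0.0640 S → |Z| = 1/|Y| = 15.6 Ω, ∠Z = −∠Y = 54.7°

54.7°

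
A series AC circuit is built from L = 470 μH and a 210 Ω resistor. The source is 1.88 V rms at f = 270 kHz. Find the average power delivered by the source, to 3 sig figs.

1.09 mW

ω = 2πf = 1.696e+06 rad/s
X_L = ωL = 797 Ω
Z = 210 + j797 Ω
|Z| = √(210² + 797²) = 825 Ω
∠Z = arctan(797/210) = 75.2°
I = V/|Z| = 2.28 mA
P = VI cos φ = 1.88 × 0.00228 × cos(75.2°) = 1.09 mW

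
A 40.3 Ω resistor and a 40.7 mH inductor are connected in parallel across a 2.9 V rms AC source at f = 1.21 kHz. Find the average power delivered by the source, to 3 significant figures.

ω = 2πf = 7603 rad/s
X_L = ωL = 309 Ω
Parallel: admittances add. Y = 1/R + 1/(jωL)
Y = (0.0248 − j0.00323) S
|Y| = 0.0250 S → |Z| = 1/|Y| = 40.0 Ω, ∠Z = −∠Y = 7.42°
I = V/|Z| = 72.6 mA
P = VI cos φ = 2.9 × 0.0726 × cos(7.42°) = 209 mW

209 mW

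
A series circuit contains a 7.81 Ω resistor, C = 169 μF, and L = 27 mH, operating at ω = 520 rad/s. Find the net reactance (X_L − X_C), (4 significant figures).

X_L = ωL = 14.04 Ω
X_C = 1/(ωC) = 11.38 Ω
X = 14.04 − 11.38 = 2.661 Ω

2.661 Ω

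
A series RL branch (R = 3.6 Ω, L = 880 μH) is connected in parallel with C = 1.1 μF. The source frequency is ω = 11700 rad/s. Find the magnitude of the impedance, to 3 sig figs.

12.6 Ω

X_L = ωL = 10.3 Ω
X_C = 1/(ωC) = 77.7 Ω
Branch 1 (R+jX_L): Z₁ = 3.60 + j10.3 Ω, |Z₁| = 10.9 Ω
Branch 2 (−jX_C): Z₂ = −j77.7 Ω
Parallel: Z = Z₁Z₂/(Z₁+Z₂), |Z| = 12.6 Ω, ∠Z = 67.7°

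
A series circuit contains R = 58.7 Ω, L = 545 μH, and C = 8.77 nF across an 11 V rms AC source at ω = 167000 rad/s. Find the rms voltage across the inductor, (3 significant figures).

X_L = ωL = 91.0 Ω
X_C = 1/(ωC) = 683 Ω
Net reactance X = X_L − X_C = -592 Ω
Z = 58.7 − j592 Ω
|Z| = √(58.7² + 592²) = 595 Ω
I = V/|Z| = 18.5 mA
V_L = I·|Z_L| = 0.0185 × 91.0 = 1.68 V

1.68 V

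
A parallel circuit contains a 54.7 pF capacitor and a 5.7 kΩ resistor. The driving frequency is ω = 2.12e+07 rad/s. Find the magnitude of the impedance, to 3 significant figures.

853 Ω

X_C = 1/(ωC) = 862 Ω
Parallel: admittances add. Y = 1/R + jωC
Y = (0.000175 + j0.00116) S
|Y| = 0.00117 S → |Z| = 1/|Y| = 853 Ω, ∠Z = −∠Y = -81.4°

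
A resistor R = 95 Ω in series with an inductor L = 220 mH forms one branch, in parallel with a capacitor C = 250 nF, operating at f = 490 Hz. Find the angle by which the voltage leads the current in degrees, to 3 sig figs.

73.3°

ω = 2πf = 3079 rad/s
X_L = ωL = 677 Ω
X_C = 1/(ωC) = 1300 Ω
Branch 1 (R+jX_L): Z₁ = 95.0 + j677 Ω, |Z₁| = 684 Ω
Branch 2 (−jX_C): Z₂ = −j1300 Ω
Parallel: Z = Z₁Z₂/(Z₁+Z₂), |Z| = 1410 Ω, ∠Z = 73.3°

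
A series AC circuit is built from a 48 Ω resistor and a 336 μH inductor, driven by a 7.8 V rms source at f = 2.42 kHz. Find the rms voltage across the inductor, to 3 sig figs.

ω = 2πf = 15210 rad/s
X_L = ωL = 5.11 Ω
Z = 48.0 + j5.11 Ω
|Z| = √(48.0² + 5.11²) = 48.3 Ω
I = V/|Z| = 162 mA
V_L = I·|Z_L| = 0.162 × 5.11 = 0.826 V

0.826 V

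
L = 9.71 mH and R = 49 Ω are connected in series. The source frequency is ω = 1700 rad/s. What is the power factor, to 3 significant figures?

0.948

X_L = ωL = 16.5 Ω
Z = 49.0 + j16.5 Ω
|Z| = √(49.0² + 16.5²) = 51.7 Ω
∠Z = arctan(16.5/49.0) = 18.6°
cos φ = cos(18.6°) = 0.948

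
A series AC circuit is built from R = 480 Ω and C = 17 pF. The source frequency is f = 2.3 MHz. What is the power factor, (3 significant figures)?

ω = 2πf = 1.445e+07 rad/s
X_C = 1/(ωC) = 4070 Ω
Z = 480 − j4070 Ω
|Z| = √(480² + 4070²) = 4100 Ω
∠Z = arctan(-4070/480) = -83.3°
cos φ = cos(-83.3°) = 0.117

0.117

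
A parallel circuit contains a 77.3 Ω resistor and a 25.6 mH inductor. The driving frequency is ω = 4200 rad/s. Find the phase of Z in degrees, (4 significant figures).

35.71°

X_L = ωL = 107.5 Ω
Parallel: admittances add. Y = 1/R + 1/(jωL)
Y = (0.01294 − j0.009301) S
|Y| = 0.01593 S → |Z| = 1/|Y| = 62.76 Ω, ∠Z = −∠Y = 35.71°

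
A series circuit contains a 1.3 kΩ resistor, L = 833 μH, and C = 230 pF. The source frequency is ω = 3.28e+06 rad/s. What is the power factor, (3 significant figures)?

X_L = ωL = 2730 Ω
X_C = 1/(ωC) = 1330 Ω
Net reactance X = X_L − X_C = 1410 Ω
Z = 1300 + j1410 Ω
|Z| = √(1300² + 1410²) = 1920 Ω
∠Z = arctan(1410/1300) = 47.3°
cos φ = cos(47.3°) = 0.679

0.679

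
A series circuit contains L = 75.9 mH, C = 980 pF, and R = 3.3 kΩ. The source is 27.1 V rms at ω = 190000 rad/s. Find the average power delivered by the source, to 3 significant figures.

26.1 mW

X_L = ωL = 14400 Ω
X_C = 1/(ωC) = 5370 Ω
Net reactance X = X_L − X_C = 9050 Ω
Z = 3300 + j9050 Ω
|Z| = √(3300² + 9050²) = 9630 Ω
∠Z = arctan(9050/3300) = 70.0°
I = V/|Z| = 2.81 mA
P = VI cos φ = 27.1 × 0.00281 × cos(70.0°) = 26.1 mW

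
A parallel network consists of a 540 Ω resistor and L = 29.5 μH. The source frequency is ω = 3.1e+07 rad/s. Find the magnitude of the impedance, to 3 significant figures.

465 Ω

X_L = ωL = 914 Ω
Parallel: admittances add. Y = 1/R + 1/(jωL)
Y = (0.00185 − j0.00109) S
|Y| = 0.00215 S → |Z| = 1/|Y| = 465 Ω, ∠Z = −∠Y = 30.6°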